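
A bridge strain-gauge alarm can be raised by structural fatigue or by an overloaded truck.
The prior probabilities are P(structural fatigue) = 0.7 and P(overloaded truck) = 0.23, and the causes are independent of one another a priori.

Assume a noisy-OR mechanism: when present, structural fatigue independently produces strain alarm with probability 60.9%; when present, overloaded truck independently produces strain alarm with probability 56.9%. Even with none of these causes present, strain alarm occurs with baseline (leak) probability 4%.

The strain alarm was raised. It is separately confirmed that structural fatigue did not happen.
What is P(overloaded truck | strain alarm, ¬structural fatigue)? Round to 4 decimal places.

P(overloaded truck | strain alarm, ¬structural fatigue) ≈ 0.8140

Under noisy-OR, P(strain alarm | causes) = 1 − (1−0.04)·∏(1−qᵢ) over the active causes.
P(strain alarm | ¬structural fatigue) = 0.04·0.77 + 0.58624·0.23 = 0.030800 + 0.134835 = 0.165635
Of this, 0.134835 comes from 0.58624·0.23 (the overloaded truck=true cases).
P(overloaded truck | strain alarm, ¬structural fatigue) = 0.134835 / 0.165635 ≈ 0.8140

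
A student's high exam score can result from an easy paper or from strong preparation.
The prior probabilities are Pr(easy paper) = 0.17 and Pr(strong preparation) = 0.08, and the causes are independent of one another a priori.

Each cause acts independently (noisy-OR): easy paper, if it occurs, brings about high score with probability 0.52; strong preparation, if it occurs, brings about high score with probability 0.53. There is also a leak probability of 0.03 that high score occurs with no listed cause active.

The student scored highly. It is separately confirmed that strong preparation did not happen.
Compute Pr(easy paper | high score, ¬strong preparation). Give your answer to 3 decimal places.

Under noisy-OR, P(high score | causes) = 1 − (1−0.03)·∏(1−qᵢ) over the active causes.
Numerator (weight on configurations with easy paper): 0.5344×0.17 = 0.090848
The normalizing constant is 0.03×0.83 + 0.5344×0.17 = 0.115748
P(easy paper | high score, ¬strong preparation) = 0.090848/0.115748 ≈ 0.785

Pr(easy paper | high score, ¬strong preparation) ≈ 0.785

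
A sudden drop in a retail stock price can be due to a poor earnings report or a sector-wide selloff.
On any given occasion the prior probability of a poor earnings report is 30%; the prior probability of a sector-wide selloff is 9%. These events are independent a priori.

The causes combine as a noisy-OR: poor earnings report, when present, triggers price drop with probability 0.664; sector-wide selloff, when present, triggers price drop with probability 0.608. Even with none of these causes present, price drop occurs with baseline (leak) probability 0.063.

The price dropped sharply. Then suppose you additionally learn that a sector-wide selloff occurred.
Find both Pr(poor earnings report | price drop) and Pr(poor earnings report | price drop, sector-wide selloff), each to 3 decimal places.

Under noisy-OR, P(price drop | causes) = 1 − (1−0.063)·∏(1−qᵢ) over the active causes.
By total probability over the 4 (poor earnings report, sector-wide selloff) configurations:
  P(price drop) = 0.063*0.7*0.91 + 0.632696*0.7*0.09 + 0.685168*0.3*0.91 + 0.876586*0.3*0.09
        = 0.040131 + 0.039860 + 0.187051 + 0.023668 = 0.290710
Keeping only the poor earnings report-present terms gives 0.210719, so
  P(poor earnings report | price drop) = 0.210719 / 0.290710 ≈ 0.725

Now also conditioning on sector-wide selloff=true:
Numerator (weight on configurations with poor earnings report): 0.876586*0.3 = 0.262976
The normalizing constant is 0.632696*0.7 + 0.876586*0.3 = 0.705863
Posterior = 0.262976 / 0.705863 ≈ 0.373
This is intercausal reasoning (explaining away): once sector-wide selloff accounts for the price drop, poor earnings report becomes less likely.

Pr(poor earnings report | price drop) ≈ 0.725; Pr(poor earnings report | price drop, sector-wide selloff) ≈ 0.373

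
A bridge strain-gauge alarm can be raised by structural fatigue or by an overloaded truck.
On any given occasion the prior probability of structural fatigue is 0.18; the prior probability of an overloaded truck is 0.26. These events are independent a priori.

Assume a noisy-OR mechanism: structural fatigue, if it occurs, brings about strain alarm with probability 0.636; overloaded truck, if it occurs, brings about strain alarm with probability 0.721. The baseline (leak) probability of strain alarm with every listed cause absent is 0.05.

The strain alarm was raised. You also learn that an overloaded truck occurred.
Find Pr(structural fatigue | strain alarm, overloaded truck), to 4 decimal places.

Pr(structural fatigue | strain alarm, overloaded truck) ≈ 0.2125

Under noisy-OR, P(strain alarm | causes) = 1 − (1−0.05)·∏(1−qᵢ) over the active causes.
Sum P(strain alarm|·) weighted by the priors over both values of structural fatigue:
  P(strain alarm | overloaded truck) = 0.73495·0.82 + 0.903522·0.18
        = 0.602659 + 0.162634 = 0.765293
The terms with structural fatigue present sum to 0.162634, so
  P(structural fatigue | strain alarm, overloaded truck) = 0.162634 / 0.765293 ≈ 0.2125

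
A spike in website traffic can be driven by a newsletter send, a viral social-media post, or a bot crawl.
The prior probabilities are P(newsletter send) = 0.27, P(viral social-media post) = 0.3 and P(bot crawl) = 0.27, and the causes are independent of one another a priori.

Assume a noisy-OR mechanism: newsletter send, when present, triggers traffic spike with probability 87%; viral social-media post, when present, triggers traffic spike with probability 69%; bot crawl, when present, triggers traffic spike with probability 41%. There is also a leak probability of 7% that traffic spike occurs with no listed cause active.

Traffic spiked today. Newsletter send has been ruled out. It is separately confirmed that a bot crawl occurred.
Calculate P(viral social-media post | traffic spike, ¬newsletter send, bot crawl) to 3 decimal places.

Under noisy-OR, P(traffic spike | causes) = 1 − (1−0.07)·∏(1−qᵢ) over the active causes.
Enumerate both values of viral social-media post and weight by the priors:
  P(traffic spike | ¬newsletter send, bot crawl) = 0.4513·0.7 + 0.829903·0.3
        = 0.315910 + 0.248971 = 0.564881
The terms with viral social-media post present sum to 0.248971, so
  P(viral social-media post | traffic spike, ¬newsletter send, bot crawl) = 0.248971 / 0.564881 ≈ 0.441

P(viral social-media post | traffic spike, ¬newsletter send, bot crawl) ≈ 0.441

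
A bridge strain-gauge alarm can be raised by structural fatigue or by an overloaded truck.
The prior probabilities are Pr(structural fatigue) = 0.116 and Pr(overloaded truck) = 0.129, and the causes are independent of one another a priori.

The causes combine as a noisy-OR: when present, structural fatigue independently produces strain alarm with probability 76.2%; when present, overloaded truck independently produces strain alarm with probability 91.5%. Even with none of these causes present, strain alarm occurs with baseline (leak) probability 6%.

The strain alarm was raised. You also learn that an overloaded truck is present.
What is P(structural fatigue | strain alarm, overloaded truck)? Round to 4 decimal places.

P(structural fatigue | strain alarm, overloaded truck) ≈ 0.1227

Under noisy-OR, P(strain alarm | causes) = 1 − (1−0.06)·∏(1−qᵢ) over the active causes.
For the numerator, keep only structural fatigue=true terms: 0.980984·0.116 = 0.113794
Denominator P(strain alarm | overloaded truck): 0.9201·0.884 + 0.980984·0.116 = 0.927162
P(structural fatigue | strain alarm, overloaded truck) = 0.113794/0.927162 ≈ 0.1227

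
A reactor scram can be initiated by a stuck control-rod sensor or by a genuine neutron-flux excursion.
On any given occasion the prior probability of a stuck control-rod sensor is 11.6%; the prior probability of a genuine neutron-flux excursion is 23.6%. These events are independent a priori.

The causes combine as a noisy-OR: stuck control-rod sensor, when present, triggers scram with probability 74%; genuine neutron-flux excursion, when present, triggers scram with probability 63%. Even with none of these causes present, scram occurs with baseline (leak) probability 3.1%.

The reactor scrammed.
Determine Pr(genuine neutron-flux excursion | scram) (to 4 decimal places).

Pr(genuine neutron-flux excursion | scram) ≈ 0.6452

Under noisy-OR, P(scram | causes) = 1 − (1−0.031)·∏(1−qᵢ) over the active causes.
P(scram) = 0.031·0.884·0.764 + 0.64147·0.884·0.236 + 0.74806·0.116·0.764 + 0.906782·0.116·0.236 = 0.020937 + 0.133826 + 0.066296 + 0.024824 = 0.245883
Restricting to configurations with genuine neutron-flux excursion present: 0.133826 + 0.024824 = 0.158650.
So P(genuine neutron-flux excursion | scram) = 0.158650/0.245883 ≈ 0.6452.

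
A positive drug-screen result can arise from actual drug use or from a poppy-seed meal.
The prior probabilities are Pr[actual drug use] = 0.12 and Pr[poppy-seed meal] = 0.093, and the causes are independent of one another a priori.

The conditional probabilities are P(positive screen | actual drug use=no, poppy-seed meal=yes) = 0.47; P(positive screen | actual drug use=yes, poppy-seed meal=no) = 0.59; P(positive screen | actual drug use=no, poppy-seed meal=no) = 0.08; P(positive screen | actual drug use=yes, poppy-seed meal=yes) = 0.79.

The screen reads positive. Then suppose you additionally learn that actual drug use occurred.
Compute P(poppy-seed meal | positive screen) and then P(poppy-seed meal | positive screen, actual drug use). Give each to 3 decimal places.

P(poppy-seed meal | positive screen) ≈ 0.270; P(poppy-seed meal | positive screen, actual drug use) ≈ 0.121

For the numerator, keep only poppy-seed meal=true terms: 0.038465 + 0.008816 = 0.047281
The normalizing constant is 0.08·0.88·0.907 + 0.47·0.88·0.093 + 0.59·0.12·0.907 + 0.79·0.12·0.093 = 0.175350
Posterior = 0.047281 / 0.175350 ≈ 0.270

Now also conditioning on actual drug use=true:
P(positive screen | actual drug use) = 0.59×0.907 + 0.79×0.093 = 0.535130 + 0.073470 = 0.608600
Restricting to configurations with poppy-seed meal present: 0.79×0.093 = 0.073470.
Hence the posterior is 0.073470/0.608600 ≈ 0.121.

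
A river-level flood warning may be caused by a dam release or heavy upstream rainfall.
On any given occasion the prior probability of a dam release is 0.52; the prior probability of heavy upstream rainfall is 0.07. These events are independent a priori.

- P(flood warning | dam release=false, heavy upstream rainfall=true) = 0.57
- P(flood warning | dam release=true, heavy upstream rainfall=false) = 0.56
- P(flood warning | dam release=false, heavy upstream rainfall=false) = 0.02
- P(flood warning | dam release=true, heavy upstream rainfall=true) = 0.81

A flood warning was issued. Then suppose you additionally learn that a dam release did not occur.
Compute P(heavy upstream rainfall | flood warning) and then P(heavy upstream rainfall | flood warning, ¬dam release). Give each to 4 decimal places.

P(heavy upstream rainfall | flood warning) ≈ 0.1481; P(heavy upstream rainfall | flood warning, ¬dam release) ≈ 0.6821

P(flood warning) = 0.02·0.48·0.93 + 0.57·0.48·0.07 + 0.56·0.52·0.93 + 0.81·0.52·0.07 = 0.008928 + 0.019152 + 0.270816 + 0.029484 = 0.328380
Restricting to configurations with heavy upstream rainfall present: 0.019152 + 0.029484 = 0.048636.
So P(heavy upstream rainfall | flood warning) = 0.048636/0.328380 ≈ 0.1481.

With the extra evidence:
Enumerate both values of heavy upstream rainfall and weight by the priors:
  P(flood warning | ¬dam release) = 0.02*0.93 + 0.57*0.07
        = 0.018600 + 0.039900 = 0.058500
Configurations with heavy upstream rainfall contribute 0.039900, so
  P(heavy upstream rainfall | flood warning, ¬dam release) = 0.039900 / 0.058500 ≈ 0.6821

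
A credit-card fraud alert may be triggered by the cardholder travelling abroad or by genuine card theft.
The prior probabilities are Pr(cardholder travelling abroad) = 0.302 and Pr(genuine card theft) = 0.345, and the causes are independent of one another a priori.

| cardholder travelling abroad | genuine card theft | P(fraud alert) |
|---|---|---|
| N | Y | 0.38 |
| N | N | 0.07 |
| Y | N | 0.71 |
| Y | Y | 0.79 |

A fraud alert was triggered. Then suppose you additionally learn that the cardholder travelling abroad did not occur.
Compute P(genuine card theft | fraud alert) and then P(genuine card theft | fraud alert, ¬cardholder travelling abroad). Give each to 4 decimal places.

P(genuine card theft | fraud alert) ≈ 0.5020; P(genuine card theft | fraud alert, ¬cardholder travelling abroad) ≈ 0.7409

Numerator (weight on configurations with genuine card theft): 0.091508 + 0.082310 = 0.173818
Normalizer over all consistent configurations: 0.07·0.698·0.655 + 0.38·0.698·0.345 + 0.71·0.302·0.655 + 0.79·0.302·0.345 = 0.346266
Posterior = 0.173818 / 0.346266 ≈ 0.5020

Now condition on the additional information:
For the numerator, keep only genuine card theft=true terms: 0.38×0.345 = 0.131100
Normalizer over all consistent configurations: 0.07×0.655 + 0.38×0.345 = 0.176950
P(genuine card theft | fraud alert, ¬cardholder travelling abroad) = 0.131100/0.176950 ≈ 0.7409
Ruling out cardholder travelling abroad raises the posterior on genuine card theft — the flip side of explaining away.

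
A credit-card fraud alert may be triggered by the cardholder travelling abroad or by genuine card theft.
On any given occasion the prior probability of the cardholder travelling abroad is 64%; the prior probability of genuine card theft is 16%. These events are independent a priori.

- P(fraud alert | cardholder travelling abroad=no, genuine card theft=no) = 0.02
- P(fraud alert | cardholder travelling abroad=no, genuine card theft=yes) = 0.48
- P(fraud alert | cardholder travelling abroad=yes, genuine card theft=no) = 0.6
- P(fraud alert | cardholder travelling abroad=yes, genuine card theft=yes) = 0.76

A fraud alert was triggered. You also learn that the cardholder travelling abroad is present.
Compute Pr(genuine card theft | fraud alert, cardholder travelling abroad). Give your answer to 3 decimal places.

Pr(genuine card theft | fraud alert, cardholder travelling abroad) ≈ 0.194

P(fraud alert | cardholder travelling abroad) = 0.6×0.84 + 0.76×0.16 = 0.504000 + 0.121600 = 0.625600
Of this, 0.121600 comes from 0.76×0.16 (the genuine card theft=true cases).
So P(genuine card theft | fraud alert, cardholder travelling abroad) = 0.121600/0.625600 ≈ 0.194.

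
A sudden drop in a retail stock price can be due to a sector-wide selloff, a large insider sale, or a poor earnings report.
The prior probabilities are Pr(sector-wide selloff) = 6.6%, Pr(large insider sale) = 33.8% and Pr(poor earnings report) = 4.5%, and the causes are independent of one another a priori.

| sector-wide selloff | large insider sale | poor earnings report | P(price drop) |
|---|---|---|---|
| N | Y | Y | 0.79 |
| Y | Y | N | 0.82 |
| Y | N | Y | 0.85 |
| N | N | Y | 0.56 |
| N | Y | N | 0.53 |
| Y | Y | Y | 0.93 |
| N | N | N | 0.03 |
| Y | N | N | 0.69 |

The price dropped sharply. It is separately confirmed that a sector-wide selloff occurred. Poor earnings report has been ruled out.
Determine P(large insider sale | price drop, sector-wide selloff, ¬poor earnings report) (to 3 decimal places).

P(large insider sale | price drop, sector-wide selloff, ¬poor earnings report) ≈ 0.378

P(price drop | sector-wide selloff, ¬poor earnings report) = 0.69·0.662 + 0.82·0.338 = 0.456780 + 0.277160 = 0.733940
The large insider sale-present share is 0.82·0.338 = 0.277160.
Hence the posterior is 0.277160/0.733940 ≈ 0.378.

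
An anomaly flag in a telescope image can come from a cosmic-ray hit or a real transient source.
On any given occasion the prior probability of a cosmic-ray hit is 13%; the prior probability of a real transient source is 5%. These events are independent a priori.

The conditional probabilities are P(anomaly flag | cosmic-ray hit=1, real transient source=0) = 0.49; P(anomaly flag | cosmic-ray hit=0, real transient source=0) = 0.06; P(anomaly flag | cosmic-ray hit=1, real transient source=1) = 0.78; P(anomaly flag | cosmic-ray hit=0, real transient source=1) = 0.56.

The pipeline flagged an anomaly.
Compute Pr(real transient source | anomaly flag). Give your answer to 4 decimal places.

Pr(real transient source | anomaly flag) ≈ 0.2109

By total probability over the 4 (cosmic-ray hit, real transient source) configurations:
  P(anomaly flag) = 0.06·0.87·0.95 + 0.56·0.87·0.05 + 0.49·0.13·0.95 + 0.78·0.13·0.05
        = 0.049590 + 0.024360 + 0.060515 + 0.005070 = 0.139535
Configurations with real transient source contribute 0.029430, so
  P(real transient source | anomaly flag) = 0.029430 / 0.139535 ≈ 0.2109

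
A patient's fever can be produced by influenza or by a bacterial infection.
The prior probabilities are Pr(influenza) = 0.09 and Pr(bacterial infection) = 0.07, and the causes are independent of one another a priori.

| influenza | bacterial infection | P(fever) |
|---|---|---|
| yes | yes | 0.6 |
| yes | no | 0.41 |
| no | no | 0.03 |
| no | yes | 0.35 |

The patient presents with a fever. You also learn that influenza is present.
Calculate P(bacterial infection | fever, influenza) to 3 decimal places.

P(bacterial infection | fever, influenza) ≈ 0.099

For the numerator, keep only bacterial infection=true terms: 0.6×0.07 = 0.042000
The normalizing constant is 0.41×0.93 + 0.6×0.07 = 0.423300
P(bacterial infection | fever, influenza) = 0.042000/0.423300 ≈ 0.099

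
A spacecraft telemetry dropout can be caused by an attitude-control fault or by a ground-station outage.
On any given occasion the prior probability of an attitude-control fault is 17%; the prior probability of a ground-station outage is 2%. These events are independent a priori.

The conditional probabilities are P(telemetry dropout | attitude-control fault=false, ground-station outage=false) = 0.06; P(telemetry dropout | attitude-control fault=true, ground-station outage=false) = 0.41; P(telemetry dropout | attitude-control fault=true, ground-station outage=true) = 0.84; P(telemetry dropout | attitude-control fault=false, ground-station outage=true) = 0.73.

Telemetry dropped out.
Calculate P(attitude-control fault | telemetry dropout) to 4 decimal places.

P(telemetry dropout) = 0.06*0.83*0.98 + 0.73*0.83*0.02 + 0.41*0.17*0.98 + 0.84*0.17*0.02 = 0.048804 + 0.012118 + 0.068306 + 0.002856 = 0.132084
Restricting to configurations with attitude-control fault present: 0.068306 + 0.002856 = 0.071162.
So P(attitude-control fault | telemetry dropout) = 0.071162/0.132084 ≈ 0.5388.

P(attitude-control fault | telemetry dropout) ≈ 0.5388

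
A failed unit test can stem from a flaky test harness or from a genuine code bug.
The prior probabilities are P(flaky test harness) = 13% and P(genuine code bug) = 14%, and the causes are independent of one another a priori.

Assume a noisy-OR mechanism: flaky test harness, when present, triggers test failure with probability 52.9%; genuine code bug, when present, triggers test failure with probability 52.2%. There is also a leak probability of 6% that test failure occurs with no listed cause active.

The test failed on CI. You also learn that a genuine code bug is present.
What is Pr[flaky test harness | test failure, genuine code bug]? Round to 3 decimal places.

Pr[flaky test harness | test failure, genuine code bug] ≈ 0.176

Under noisy-OR, P(test failure | causes) = 1 − (1−0.06)·∏(1−qᵢ) over the active causes.
P(test failure | genuine code bug) = 0.55068*0.87 + 0.78837*0.13 = 0.479092 + 0.102488 = 0.581580
Restricting to configurations with flaky test harness present: 0.78837*0.13 = 0.102488.
P(flaky test harness | test failure, genuine code bug) = 0.102488 / 0.581580 ≈ 0.176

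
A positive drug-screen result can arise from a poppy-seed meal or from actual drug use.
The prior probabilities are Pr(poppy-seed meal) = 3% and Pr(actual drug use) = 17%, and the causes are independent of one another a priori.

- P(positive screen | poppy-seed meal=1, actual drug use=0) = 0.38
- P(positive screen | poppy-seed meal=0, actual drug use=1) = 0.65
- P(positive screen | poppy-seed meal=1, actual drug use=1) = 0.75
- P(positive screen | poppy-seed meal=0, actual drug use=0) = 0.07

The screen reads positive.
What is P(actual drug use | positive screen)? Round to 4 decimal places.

P(actual drug use | positive screen) ≈ 0.6278

For the numerator, keep only actual drug use=true terms: 0.107185 + 0.003825 = 0.111010
Denominator P(positive screen): 0.07·0.97·0.83 + 0.65·0.97·0.17 + 0.38·0.03·0.83 + 0.75·0.03·0.17 = 0.176829
Posterior = 0.111010 / 0.176829 ≈ 0.6278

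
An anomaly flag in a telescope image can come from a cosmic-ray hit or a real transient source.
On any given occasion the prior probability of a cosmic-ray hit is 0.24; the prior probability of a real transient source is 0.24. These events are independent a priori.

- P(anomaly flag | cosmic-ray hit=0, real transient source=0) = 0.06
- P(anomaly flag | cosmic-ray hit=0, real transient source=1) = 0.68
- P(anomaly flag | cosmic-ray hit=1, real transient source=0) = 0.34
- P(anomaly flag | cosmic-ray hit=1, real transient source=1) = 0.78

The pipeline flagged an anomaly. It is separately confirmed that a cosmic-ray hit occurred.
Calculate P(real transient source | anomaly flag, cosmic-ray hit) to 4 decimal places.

P(real transient source | anomaly flag, cosmic-ray hit) ≈ 0.4201

Weight on real transient source=true, given the evidence: 0.78·0.24 = 0.187200
Denominator P(anomaly flag | cosmic-ray hit): 0.34·0.76 + 0.78·0.24 = 0.445600
Posterior = 0.187200 / 0.445600 ≈ 0.4201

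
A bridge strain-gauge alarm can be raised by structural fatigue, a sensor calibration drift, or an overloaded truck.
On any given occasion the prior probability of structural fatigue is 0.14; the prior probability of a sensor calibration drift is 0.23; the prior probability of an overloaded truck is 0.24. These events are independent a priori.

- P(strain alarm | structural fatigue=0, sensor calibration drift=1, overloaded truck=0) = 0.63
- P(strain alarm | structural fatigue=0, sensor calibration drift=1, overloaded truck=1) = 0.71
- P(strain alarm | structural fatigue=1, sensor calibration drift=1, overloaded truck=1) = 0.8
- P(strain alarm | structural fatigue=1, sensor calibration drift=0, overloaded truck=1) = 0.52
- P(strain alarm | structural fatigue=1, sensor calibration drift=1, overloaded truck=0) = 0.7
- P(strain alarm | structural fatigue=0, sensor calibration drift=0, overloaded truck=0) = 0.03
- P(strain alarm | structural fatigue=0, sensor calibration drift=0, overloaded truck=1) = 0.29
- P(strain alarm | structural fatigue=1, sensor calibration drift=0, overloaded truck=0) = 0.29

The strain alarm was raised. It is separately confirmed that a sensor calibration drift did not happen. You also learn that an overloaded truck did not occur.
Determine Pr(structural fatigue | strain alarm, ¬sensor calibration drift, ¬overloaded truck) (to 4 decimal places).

Pr(structural fatigue | strain alarm, ¬sensor calibration drift, ¬overloaded truck) ≈ 0.6114

P(strain alarm | ¬sensor calibration drift, ¬overloaded truck) = 0.03×0.86 + 0.29×0.14 = 0.025800 + 0.040600 = 0.066400
Of this, 0.040600 comes from 0.29×0.14 (the structural fatigue=true cases).
Hence the posterior is 0.040600/0.066400 ≈ 0.6114.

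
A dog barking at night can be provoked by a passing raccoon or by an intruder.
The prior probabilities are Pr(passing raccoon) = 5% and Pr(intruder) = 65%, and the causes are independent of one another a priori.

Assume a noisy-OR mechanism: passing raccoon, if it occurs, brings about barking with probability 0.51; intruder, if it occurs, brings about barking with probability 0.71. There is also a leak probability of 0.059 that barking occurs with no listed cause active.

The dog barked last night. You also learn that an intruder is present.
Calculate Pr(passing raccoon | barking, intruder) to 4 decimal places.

Under noisy-OR, P(barking | causes) = 1 − (1−0.059)·∏(1−qᵢ) over the active causes.
P(barking | intruder) = 0.72711*0.95 + 0.866284*0.05 = 0.690755 + 0.043314 = 0.734069
Restricting to configurations with passing raccoon present: 0.866284*0.05 = 0.043314.
So P(passing raccoon | barking, intruder) = 0.043314/0.734069 ≈ 0.0590.

Pr(passing raccoon | barking, intruder) ≈ 0.0590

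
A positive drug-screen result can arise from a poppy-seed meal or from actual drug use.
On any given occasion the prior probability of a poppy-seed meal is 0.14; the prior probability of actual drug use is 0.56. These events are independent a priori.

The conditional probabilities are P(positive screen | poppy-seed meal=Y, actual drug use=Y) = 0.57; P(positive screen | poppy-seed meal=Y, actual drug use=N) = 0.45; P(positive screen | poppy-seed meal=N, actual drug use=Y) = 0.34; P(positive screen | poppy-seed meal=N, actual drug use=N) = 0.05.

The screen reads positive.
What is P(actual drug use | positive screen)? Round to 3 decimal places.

P(actual drug use | positive screen) ≈ 0.817

Sum P(positive screen|·) weighted by the priors over the 4 (poppy-seed meal, actual drug use) configurations:
  P(positive screen) = 0.05*0.86*0.44 + 0.34*0.86*0.56 + 0.45*0.14*0.44 + 0.57*0.14*0.56
        = 0.018920 + 0.163744 + 0.027720 + 0.044688 = 0.255072
Keeping only the actual drug use-present terms gives 0.208432, so
  P(actual drug use | positive screen) = 0.208432 / 0.255072 ≈ 0.817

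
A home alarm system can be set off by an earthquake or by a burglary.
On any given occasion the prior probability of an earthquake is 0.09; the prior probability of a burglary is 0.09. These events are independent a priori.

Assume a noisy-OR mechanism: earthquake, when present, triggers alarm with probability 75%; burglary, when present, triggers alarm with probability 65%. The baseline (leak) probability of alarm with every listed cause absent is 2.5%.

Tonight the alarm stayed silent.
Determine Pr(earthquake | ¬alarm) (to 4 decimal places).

Under noisy-OR, P(alarm | causes) = 1 − (1−0.025)·∏(1−qᵢ) over the active causes.
For the numerator, keep only earthquake=true terms: 0.019963 + 0.000691 = 0.020654
The normalizing constant is 0.975×0.91×0.91 + 0.34125×0.91×0.09 + 0.24375×0.09×0.91 + 0.085313×0.09×0.09 = 0.855999
P(earthquake | ¬alarm) = 0.020654/0.855999 ≈ 0.0241

Pr(earthquake | ¬alarm) ≈ 0.0241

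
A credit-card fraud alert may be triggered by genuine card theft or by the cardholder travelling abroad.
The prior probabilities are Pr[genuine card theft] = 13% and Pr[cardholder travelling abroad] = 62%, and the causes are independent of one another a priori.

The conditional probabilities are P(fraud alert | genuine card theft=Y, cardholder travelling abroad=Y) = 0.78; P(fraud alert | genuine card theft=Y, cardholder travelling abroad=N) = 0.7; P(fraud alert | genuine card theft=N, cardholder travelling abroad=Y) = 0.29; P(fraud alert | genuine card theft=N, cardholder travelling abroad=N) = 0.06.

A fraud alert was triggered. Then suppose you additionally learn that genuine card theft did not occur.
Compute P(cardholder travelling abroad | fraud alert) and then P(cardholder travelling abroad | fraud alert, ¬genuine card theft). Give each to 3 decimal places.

P(cardholder travelling abroad | fraud alert) ≈ 0.801; P(cardholder travelling abroad | fraud alert, ¬genuine card theft) ≈ 0.887

P(fraud alert) = 0.06*0.87*0.38 + 0.29*0.87*0.62 + 0.7*0.13*0.38 + 0.78*0.13*0.62 = 0.019836 + 0.156426 + 0.034580 + 0.062868 = 0.273710
Of this, 0.219294 comes from 0.156426 + 0.062868 (the cardholder travelling abroad=true cases).
P(cardholder travelling abroad | fraud alert) = 0.219294 / 0.273710 ≈ 0.801

Now condition on the additional information:
P(fraud alert | ¬genuine card theft) = 0.06·0.38 + 0.29·0.62 = 0.022800 + 0.179800 = 0.202600
The cardholder travelling abroad-present share is 0.29·0.62 = 0.179800.
P(cardholder travelling abroad | fraud alert, ¬genuine card theft) = 0.179800 / 0.202600 ≈ 0.887
Ruling out genuine card theft raises the posterior on cardholder travelling abroad — the flip side of explaining away.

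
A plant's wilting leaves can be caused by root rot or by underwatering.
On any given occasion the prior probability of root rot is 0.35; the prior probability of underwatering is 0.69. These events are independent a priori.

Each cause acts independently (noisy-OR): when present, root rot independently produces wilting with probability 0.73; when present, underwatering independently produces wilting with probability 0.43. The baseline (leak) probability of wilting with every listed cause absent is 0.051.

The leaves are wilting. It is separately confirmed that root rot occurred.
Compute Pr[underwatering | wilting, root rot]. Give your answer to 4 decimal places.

Under noisy-OR, P(wilting | causes) = 1 − (1−0.051)·∏(1−qᵢ) over the active causes.
For the numerator, keep only underwatering=true terms: 0.853949×0.69 = 0.589225
The normalizing constant is 0.74377×0.31 + 0.853949×0.69 = 0.819794
Posterior = 0.589225 / 0.819794 ≈ 0.7187

Pr[underwatering | wilting, root rot] ≈ 0.7187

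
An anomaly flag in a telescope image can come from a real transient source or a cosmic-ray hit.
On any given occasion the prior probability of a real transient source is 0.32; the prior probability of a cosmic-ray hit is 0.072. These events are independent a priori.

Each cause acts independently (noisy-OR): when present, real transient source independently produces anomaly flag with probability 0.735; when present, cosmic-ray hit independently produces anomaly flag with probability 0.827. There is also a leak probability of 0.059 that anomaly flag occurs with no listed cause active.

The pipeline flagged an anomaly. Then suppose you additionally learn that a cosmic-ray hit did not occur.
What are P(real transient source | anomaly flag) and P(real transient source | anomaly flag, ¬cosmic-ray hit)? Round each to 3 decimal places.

P(real transient source | anomaly flag) ≈ 0.758; P(real transient source | anomaly flag, ¬cosmic-ray hit) ≈ 0.857

Under noisy-OR, P(anomaly flag | causes) = 1 − (1−0.059)·∏(1−qᵢ) over the active causes.
For the numerator, keep only real transient source=true terms: 0.222909 + 0.022046 = 0.244955
Normalizer over all consistent configurations: 0.059·0.68·0.928 + 0.837207·0.68·0.072 + 0.750635·0.32·0.928 + 0.95686·0.32·0.072 = 0.323176
Posterior = 0.244955 / 0.323176 ≈ 0.758

With the extra evidence:
Sum P(anomaly flag|·) weighted by the priors over both values of real transient source:
  P(anomaly flag | ¬cosmic-ray hit) = 0.059·0.68 + 0.750635·0.32
        = 0.040120 + 0.240203 = 0.280323
Keeping only the real transient source-present terms gives 0.240203, so
  P(real transient source | anomaly flag, ¬cosmic-ray hit) = 0.240203 / 0.280323 ≈ 0.857
Ruling out cosmic-ray hit raises the posterior on real transient source — the flip side of explaining away.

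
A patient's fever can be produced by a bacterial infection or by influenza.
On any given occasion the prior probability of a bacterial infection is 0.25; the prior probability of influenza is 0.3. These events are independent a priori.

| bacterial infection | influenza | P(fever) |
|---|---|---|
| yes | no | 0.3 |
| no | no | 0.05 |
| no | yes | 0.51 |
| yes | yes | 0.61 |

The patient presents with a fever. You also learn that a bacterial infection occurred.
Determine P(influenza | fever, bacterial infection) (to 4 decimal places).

Enumerate both values of influenza and weight by the priors:
  P(fever | bacterial infection) = 0.3*0.7 + 0.61*0.3
        = 0.210000 + 0.183000 = 0.393000
Keeping only the influenza-present terms gives 0.183000, so
  P(influenza | fever, bacterial infection) = 0.183000 / 0.393000 ≈ 0.4656

P(influenza | fever, bacterial infection) ≈ 0.4656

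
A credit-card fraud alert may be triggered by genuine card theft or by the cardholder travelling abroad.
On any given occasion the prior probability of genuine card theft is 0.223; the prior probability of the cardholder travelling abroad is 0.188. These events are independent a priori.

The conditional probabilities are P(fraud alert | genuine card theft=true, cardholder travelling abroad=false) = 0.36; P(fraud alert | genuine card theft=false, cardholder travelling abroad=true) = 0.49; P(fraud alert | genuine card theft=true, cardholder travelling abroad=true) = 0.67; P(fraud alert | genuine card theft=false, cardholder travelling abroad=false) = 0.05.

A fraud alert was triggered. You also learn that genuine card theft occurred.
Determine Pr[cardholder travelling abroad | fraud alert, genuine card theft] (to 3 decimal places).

P(fraud alert | genuine card theft) = 0.36*0.812 + 0.67*0.188 = 0.292320 + 0.125960 = 0.418280
Restricting to configurations with cardholder travelling abroad present: 0.67*0.188 = 0.125960.
P(cardholder travelling abroad | fraud alert, genuine card theft) = 0.125960 / 0.418280 ≈ 0.301

Pr[cardholder travelling abroad | fraud alert, genuine card theft] ≈ 0.301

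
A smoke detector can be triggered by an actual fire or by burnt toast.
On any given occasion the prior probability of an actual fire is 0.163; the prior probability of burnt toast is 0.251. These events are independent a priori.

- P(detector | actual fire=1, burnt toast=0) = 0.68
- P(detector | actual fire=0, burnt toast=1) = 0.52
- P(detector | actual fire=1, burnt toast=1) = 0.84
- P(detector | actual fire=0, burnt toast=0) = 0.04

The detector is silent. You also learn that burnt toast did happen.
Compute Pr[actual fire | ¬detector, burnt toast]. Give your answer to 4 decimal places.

Pr[actual fire | ¬detector, burnt toast] ≈ 0.0610

Enumerate both values of actual fire and weight by the priors:
  P(¬detector | burnt toast) = 0.48·0.837 + 0.16·0.163
        = 0.401760 + 0.026080 = 0.427840
Configurations with actual fire contribute 0.026080, so
  P(actual fire | ¬detector, burnt toast) = 0.026080 / 0.427840 ≈ 0.0610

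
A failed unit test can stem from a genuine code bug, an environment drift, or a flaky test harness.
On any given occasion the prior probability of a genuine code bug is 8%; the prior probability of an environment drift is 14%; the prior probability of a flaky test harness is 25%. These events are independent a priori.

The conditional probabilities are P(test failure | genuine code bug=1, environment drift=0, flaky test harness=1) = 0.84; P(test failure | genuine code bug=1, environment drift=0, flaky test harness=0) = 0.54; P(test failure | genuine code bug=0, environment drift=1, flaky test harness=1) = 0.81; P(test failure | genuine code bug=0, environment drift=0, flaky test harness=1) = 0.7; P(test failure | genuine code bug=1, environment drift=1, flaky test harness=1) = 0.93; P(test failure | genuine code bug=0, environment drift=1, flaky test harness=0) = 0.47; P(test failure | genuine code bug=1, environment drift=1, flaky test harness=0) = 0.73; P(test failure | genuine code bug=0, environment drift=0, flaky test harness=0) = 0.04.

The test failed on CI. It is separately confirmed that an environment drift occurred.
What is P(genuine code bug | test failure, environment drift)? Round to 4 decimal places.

P(genuine code bug | test failure, environment drift) ≈ 0.1089

P(test failure | environment drift) = 0.47*0.92*0.75 + 0.81*0.92*0.25 + 0.73*0.08*0.75 + 0.93*0.08*0.25 = 0.324300 + 0.186300 + 0.043800 + 0.018600 = 0.573000
Of this, 0.062400 comes from 0.043800 + 0.018600 (the genuine code bug=true cases).
Hence the posterior is 0.062400/0.573000 ≈ 0.1089.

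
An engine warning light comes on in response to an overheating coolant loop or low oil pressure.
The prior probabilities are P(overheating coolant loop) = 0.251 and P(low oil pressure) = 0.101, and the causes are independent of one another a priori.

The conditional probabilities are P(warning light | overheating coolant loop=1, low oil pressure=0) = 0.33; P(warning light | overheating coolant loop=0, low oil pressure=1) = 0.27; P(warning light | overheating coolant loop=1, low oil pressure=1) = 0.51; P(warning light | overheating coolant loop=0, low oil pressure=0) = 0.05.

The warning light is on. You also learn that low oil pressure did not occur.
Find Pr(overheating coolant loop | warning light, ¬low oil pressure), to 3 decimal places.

Pr(overheating coolant loop | warning light, ¬low oil pressure) ≈ 0.689

P(warning light | ¬low oil pressure) = 0.05*0.749 + 0.33*0.251 = 0.037450 + 0.082830 = 0.120280
The overheating coolant loop-present share is 0.33*0.251 = 0.082830.
Hence the posterior is 0.082830/0.120280 ≈ 0.689.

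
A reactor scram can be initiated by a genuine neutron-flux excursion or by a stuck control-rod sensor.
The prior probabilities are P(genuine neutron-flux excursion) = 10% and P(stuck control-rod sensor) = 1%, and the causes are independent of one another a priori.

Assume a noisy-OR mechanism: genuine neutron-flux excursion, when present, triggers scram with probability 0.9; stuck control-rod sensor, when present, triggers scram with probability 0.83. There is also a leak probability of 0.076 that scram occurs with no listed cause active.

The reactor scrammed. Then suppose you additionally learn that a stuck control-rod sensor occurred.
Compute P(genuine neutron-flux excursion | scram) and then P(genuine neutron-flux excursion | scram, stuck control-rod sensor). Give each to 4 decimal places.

Under noisy-OR, P(scram | causes) = 1 − (1−0.076)·∏(1−qᵢ) over the active causes.
Numerator (weight on configurations with genuine neutron-flux excursion): 0.089852 + 0.000984 = 0.090836
Denominator P(scram): 0.076·0.9·0.99 + 0.84292·0.9·0.01 + 0.9076·0.1·0.99 + 0.984292·0.1·0.01 = 0.166138
P(genuine neutron-flux excursion | scram) = 0.090836/0.166138 ≈ 0.5468

Now also conditioning on stuck control-rod sensor=true:
Numerator (weight on configurations with genuine neutron-flux excursion): 0.984292*0.1 = 0.098429
Normalizer over all consistent configurations: 0.84292*0.9 + 0.984292*0.1 = 0.857057
P(genuine neutron-flux excursion | scram, stuck control-rod sensor) = 0.098429/0.857057 ≈ 0.1148
— stuck control-rod sensor explains away the evidence for genuine neutron-flux excursion.

P(genuine neutron-flux excursion | scram) ≈ 0.5468; P(genuine neutron-flux excursion | scram, stuck control-rod sensor) ≈ 0.1148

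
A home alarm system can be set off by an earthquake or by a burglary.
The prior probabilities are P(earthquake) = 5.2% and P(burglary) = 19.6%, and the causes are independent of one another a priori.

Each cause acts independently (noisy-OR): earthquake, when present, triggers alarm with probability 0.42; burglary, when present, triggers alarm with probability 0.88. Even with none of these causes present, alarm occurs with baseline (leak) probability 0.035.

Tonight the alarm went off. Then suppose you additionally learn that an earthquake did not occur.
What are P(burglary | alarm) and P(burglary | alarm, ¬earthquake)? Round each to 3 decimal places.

P(burglary | alarm) ≈ 0.794; P(burglary | alarm, ¬earthquake) ≈ 0.860

Under noisy-OR, P(alarm | causes) = 1 − (1−0.035)·∏(1−qᵢ) over the active causes.
Numerator (weight on configurations with burglary): 0.164291 + 0.009507 = 0.173798
Normalizer over all consistent configurations: 0.035*0.948*0.804 + 0.8842*0.948*0.196 + 0.4403*0.052*0.804 + 0.932836*0.052*0.196 = 0.218883
Posterior = 0.173798 / 0.218883 ≈ 0.794

With the extra evidence:
Numerator (weight on configurations with burglary): 0.8842·0.196 = 0.173303
Normalizer over all consistent configurations: 0.035·0.804 + 0.8842·0.196 = 0.201443
Posterior = 0.173303 / 0.201443 ≈ 0.860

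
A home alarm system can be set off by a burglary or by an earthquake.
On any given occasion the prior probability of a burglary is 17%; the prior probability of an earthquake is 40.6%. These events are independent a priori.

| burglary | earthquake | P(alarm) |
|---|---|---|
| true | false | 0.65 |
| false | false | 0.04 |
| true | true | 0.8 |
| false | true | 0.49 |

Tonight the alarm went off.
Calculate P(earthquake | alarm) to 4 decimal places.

Weight on earthquake=true, given the evidence: 0.165120 + 0.055216 = 0.220336
Denominator P(alarm): 0.04*0.83*0.594 + 0.49*0.83*0.406 + 0.65*0.17*0.594 + 0.8*0.17*0.406 = 0.305694
P(earthquake | alarm) = 0.220336/0.305694 ≈ 0.7208

P(earthquake | alarm) ≈ 0.7208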